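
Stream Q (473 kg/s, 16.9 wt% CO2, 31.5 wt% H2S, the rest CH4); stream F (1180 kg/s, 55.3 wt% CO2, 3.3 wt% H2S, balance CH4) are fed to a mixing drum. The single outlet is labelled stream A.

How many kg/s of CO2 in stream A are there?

732.5 kg/s

CO2 out = CO2 in = 473×0.169 + 1180×0.553 = 732.48 kg/s.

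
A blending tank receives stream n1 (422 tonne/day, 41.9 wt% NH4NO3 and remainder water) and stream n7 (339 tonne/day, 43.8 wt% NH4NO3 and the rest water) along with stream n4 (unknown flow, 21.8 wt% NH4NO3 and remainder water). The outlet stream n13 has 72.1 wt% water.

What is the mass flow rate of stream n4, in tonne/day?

Let n4 be the unknown flow. Total out = 761 + n4.
water balance: 435.7 + 0.782·n4 = 0.721·(761 + n4)
(0.782 − 0.721)·n4 = 0.721×761 − 435.7 = 112.98
n4 = 112.98 / 0.061 = 1852.1 tonne/day

1852 tonne/day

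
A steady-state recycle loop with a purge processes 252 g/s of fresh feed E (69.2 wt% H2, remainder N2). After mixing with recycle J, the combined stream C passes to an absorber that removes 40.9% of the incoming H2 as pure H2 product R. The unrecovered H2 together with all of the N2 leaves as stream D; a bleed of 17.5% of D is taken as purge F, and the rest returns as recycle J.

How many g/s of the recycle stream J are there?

N2 enters only via E and leaves only via the purge: 252×0.308 = 0.175×(N2 in D), and the absorber passes all N2, so N2 in C = N2 in D = 443.52 g/s.
H2 in C: m_A = 252×0.692 + (1−0.175)·(1−0.409)·m_A, so m_A = 174.38/0.5124 = 340.31 g/s.
D = (1−0.409)×340.31 + 443.52 = 644.64 g/s.
Recycle J = (1−0.175)×644.64 = 531.83 g/s.

531.8 g/s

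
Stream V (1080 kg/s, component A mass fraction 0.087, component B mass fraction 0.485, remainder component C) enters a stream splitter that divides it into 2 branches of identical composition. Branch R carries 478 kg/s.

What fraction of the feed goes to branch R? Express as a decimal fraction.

0.443

Fraction to R = 478/1080 = 0.4426.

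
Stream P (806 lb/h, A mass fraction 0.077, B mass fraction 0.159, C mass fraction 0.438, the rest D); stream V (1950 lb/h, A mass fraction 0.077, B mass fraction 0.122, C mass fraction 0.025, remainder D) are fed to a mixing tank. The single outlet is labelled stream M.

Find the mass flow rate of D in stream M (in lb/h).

1776 lb/h

D out = D in = 806×0.326 + 1950×0.776 = 1776 lb/h.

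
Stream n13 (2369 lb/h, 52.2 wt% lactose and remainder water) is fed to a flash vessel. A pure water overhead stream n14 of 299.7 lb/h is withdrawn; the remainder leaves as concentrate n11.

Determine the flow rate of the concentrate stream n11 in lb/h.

Concentrate = 2369 − 299.7 = 2069.3 lb/h.

2069 lb/h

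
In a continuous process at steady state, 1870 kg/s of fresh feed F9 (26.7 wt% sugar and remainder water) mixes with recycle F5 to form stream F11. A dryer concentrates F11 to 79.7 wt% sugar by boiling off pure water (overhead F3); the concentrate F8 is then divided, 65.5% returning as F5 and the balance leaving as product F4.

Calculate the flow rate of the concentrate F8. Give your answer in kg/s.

Overall sugar balance (none leaves overhead): sugar in fresh feed = sugar in product, i.e. 1870×0.267 = (1−0.655)·F8·0.797.
F8 = 499.29/(0.797×0.345) = 1815.8 kg/s.

1816 kg/s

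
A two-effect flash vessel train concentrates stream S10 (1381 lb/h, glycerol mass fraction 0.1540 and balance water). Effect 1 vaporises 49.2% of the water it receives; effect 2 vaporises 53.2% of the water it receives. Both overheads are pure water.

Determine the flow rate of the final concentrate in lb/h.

490.4 lb/h

water in feed = 1381×0.846 = 1168.3 lb/h.
After stage 1: water left = (1−0.492)×1168.3 = 593.51; stream total = 806.18 lb/h.
After stage 2: water left = (1−0.532)×593.51 = 277.76; final concentrate = 490.44 lb/h.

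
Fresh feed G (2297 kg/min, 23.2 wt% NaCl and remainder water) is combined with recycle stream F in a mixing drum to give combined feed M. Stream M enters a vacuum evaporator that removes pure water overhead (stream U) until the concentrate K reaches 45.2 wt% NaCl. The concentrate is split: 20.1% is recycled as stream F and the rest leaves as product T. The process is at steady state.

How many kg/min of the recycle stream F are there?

296.6 kg/min

Overall NaCl balance (none leaves overhead): NaCl in fresh feed = NaCl in product, i.e. 2297×0.232 = (1−0.201)·K·0.452.
K = 532.9/(0.452×0.799) = 1475.6 kg/min.
Recycle F = 0.201×1475.6 = 296.59 kg/min.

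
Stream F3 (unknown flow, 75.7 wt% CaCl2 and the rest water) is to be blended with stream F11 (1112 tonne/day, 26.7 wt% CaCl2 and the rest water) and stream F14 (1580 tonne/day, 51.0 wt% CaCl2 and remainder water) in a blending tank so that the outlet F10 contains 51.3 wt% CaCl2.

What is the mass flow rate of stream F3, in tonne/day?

Let F3 be the unknown flow. Total out = 2692 + F3.
CaCl2 balance: 1102.7 + 0.757·F3 = 0.513·(2692 + F3)
(0.757 − 0.513)·F3 = 0.513×2692 − 1102.7 = 278.29
F3 = 278.29 / 0.244 = 1140.5 tonne/day

1141 tonne/day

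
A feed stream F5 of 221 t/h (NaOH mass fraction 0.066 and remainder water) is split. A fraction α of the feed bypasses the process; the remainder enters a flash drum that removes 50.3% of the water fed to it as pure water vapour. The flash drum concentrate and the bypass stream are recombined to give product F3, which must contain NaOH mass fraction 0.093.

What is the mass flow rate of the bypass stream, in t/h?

All 221×0.066 = 14.586 t/h of NaOH reaches F3, so F3 = 14.586/0.093 = 156.84 t/h and vapour = 64.161 t/h.
The evaporator receives (1−α)·221 of feed at 0.934 water and removes 0.503 of that water:
0.503×0.934×(1−α)×221 = 64.161
(1−α) = 64.161/103.83 = 0.6180;  α = 0.3820.
Bypass flow = 0.3820×221 = 84.429 t/h.

84.43 t/h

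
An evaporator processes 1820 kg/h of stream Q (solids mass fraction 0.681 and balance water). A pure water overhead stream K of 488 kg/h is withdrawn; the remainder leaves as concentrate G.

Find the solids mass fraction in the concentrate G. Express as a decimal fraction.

solids is not removed: 1820×0.681 = 1239.4 kg/h of solids enters G.
Concentrate = 1820 − 488 = 1332 kg/h.
Mass fraction = 1239.4/1332 = 0.930.

0.930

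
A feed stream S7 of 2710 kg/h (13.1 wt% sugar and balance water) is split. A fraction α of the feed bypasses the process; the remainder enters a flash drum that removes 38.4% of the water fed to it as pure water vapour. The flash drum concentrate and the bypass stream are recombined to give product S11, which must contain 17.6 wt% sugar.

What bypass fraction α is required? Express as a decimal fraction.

All 2710×0.131 = 355.01 kg/h of sugar reaches S11, so S11 = 355.01/0.176 = 2017.1 kg/h and vapour = 692.9 kg/h.
The evaporator receives (1−α)·2710 of feed at 0.869 water and removes 0.384 of that water:
0.384×0.869×(1−α)×2710 = 692.9
(1−α) = 692.9/904.32 = 0.7662;  α = 0.2338.

0.234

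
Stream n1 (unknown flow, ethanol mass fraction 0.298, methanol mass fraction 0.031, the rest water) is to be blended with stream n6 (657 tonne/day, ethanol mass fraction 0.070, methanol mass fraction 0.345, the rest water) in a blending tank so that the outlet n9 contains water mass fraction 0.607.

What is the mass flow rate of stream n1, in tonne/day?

Let n1 be the unknown flow. Total out = 657 + n1.
water balance: 384.34 + 0.671·n1 = 0.607·(657 + n1)
(0.671 − 0.607)·n1 = 0.607×657 − 384.34 = 14.454
n1 = 14.454 / 0.064 = 225.84 tonne/day

225.8 tonne/day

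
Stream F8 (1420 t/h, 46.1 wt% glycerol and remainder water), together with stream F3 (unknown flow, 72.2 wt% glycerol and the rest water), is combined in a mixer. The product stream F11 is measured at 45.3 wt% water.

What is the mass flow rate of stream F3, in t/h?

Let F3 be the unknown flow. Total out = 1420 + F3.
water balance: 765.38 + 0.278·F3 = 0.453·(1420 + F3)
(0.278 − 0.453)·F3 = 0.453×1420 − 765.38 = -122.12
F3 = -122.12 / -0.175 = 697.83 t/h

697.8 t/h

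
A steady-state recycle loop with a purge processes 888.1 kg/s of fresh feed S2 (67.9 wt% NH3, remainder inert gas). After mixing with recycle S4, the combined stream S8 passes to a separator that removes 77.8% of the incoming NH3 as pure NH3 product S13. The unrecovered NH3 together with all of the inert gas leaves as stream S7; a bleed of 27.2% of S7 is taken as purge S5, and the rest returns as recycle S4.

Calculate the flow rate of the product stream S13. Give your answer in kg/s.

559.6 kg/s

NH3 in S8: m_A = 888.1×0.679 + (1−0.272)·(1−0.778)·m_A, so m_A = 603.02/0.8384 = 719.26 kg/s.
Product S13 = 0.778×719.26 = 559.59 kg/s.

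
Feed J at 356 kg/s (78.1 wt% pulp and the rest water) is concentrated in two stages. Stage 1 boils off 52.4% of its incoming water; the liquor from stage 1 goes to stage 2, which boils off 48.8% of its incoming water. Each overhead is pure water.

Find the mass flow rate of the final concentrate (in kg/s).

water in feed = 356×0.219 = 77.964 kg/s.
After stage 1: water left = (1−0.524)×77.964 = 37.111; stream total = 315.15 kg/s.
After stage 2: water left = (1−0.488)×37.111 = 19.001; final concentrate = 297.04 kg/s.

297 kg/s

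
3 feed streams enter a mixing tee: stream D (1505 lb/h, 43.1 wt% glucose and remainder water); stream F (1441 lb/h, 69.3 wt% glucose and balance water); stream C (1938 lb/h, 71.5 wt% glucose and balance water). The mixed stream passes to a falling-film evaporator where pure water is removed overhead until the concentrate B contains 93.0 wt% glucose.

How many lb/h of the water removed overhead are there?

1623 lb/h

glucose entering = 1505×0.431 + 1441×0.693 + 1938×0.715 = 3032.9 lb/h.
All glucose reports to B, so B = 3032.9/0.930 = 3261.2 lb/h.
Total feed = 4884 lb/h; overhead = 4884 − 3261.2 = 1622.8 lb/h.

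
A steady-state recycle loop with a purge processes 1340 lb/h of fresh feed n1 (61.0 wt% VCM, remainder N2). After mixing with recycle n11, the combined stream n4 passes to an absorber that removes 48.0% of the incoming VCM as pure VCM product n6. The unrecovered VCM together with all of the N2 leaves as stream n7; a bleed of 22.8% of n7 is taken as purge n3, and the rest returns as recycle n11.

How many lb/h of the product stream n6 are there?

VCM in n4: m_A = 1340×0.610 + (1−0.228)·(1−0.480)·m_A, so m_A = 817.4/0.5986 = 1365.6 lb/h.
Product n6 = 0.480×1365.6 = 655.49 lb/h.

655.5 lb/h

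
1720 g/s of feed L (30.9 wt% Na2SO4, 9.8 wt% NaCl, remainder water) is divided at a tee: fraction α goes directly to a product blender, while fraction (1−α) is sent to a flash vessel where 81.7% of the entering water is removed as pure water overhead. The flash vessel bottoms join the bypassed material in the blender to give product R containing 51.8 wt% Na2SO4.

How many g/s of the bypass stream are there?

All 1720×0.309 = 531.48 g/s of Na2SO4 reaches R, so R = 531.48/0.518 = 1026 g/s and vapour = 693.98 g/s.
The evaporator receives (1−α)·1720 of feed at 0.593 water and removes 0.817 of that water:
0.817×0.593×(1−α)×1720 = 693.98
(1−α) = 693.98/833.31 = 0.8328;  α = 0.1672.
Bypass flow = 0.1672×1720 = 287.59 g/s.

287.6 g/s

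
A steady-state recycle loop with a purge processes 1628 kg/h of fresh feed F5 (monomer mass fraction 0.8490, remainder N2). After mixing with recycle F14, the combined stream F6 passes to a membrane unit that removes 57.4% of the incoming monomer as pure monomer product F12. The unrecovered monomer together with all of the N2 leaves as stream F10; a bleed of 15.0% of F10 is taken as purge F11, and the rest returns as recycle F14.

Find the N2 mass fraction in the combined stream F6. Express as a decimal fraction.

0.4306

N2 enters only via F5 and leaves only via the purge: 1628×0.151 = 0.150×(N2 in F10), and the membrane unit passes all N2, so N2 in F6 = N2 in F10 = 1638.9 kg/h.
monomer in F6: m_A = 1628×0.849 + (1−0.150)·(1−0.574)·m_A, so m_A = 1382.2/0.6379 = 2166.8 kg/h.
F6 = 2166.8 + 1638.9 = 3805.6 kg/h.
N2 fraction in F6 = 1638.9/3805.6 = 0.4306.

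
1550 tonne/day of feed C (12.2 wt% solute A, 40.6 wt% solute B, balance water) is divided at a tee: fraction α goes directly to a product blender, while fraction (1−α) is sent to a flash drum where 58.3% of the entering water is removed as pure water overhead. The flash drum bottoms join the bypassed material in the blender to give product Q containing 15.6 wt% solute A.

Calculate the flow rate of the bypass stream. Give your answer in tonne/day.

All 1550×0.122 = 189.1 tonne/day of solute A reaches Q, so Q = 189.1/0.156 = 1212.2 tonne/day and vapour = 337.82 tonne/day.
The evaporator receives (1−α)·1550 of feed at 0.472 water and removes 0.583 of that water:
0.583×0.472×(1−α)×1550 = 337.82
(1−α) = 337.82/426.52 = 0.7920;  α = 0.2080.
Bypass flow = 0.2080×1550 = 322.35 tonne/day.

322.3 tonne/day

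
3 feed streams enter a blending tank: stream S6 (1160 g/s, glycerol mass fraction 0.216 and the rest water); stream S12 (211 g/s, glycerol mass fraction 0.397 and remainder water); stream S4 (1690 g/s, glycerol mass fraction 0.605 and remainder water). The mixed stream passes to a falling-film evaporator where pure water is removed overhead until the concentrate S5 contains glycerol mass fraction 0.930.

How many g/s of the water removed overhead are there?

glycerol entering = 1160×0.216 + 211×0.397 + 1690×0.605 = 1356.8 g/s.
All glycerol reports to S5, so S5 = 1356.8/0.930 = 1458.9 g/s.
Total feed = 3061 g/s; overhead = 3061 − 1458.9 = 1602.1 g/s.

1602 g/s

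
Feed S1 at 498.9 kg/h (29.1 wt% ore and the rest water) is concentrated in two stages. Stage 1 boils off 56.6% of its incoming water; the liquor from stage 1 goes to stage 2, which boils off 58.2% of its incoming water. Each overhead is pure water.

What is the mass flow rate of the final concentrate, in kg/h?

water in feed = 498.9×0.709 = 353.72 kg/h.
After stage 1: water left = (1−0.566)×353.72 = 153.51; stream total = 298.69 kg/h.
After stage 2: water left = (1−0.582)×153.51 = 64.169; final concentrate = 209.35 kg/h.

209.3 kg/h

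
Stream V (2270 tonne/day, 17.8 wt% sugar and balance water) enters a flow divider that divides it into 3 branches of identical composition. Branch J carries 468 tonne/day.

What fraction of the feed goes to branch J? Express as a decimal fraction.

Fraction to J = 468/2270 = 0.2062.

0.206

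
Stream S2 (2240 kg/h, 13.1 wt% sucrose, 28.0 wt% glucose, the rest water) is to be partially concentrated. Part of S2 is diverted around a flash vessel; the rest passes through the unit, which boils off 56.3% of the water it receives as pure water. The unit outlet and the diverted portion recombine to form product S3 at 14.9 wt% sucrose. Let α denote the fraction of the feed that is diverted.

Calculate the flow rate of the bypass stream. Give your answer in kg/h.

All 2240×0.131 = 293.44 kg/h of sucrose reaches S3, so S3 = 293.44/0.149 = 1969.4 kg/h and vapour = 270.6 kg/h.
The evaporator receives (1−α)·2240 of feed at 0.589 water and removes 0.563 of that water:
0.563×0.589×(1−α)×2240 = 270.6
(1−α) = 270.6/742.8 = 0.3643;  α = 0.6357.
Bypass flow = 0.6357×2240 = 1424 kg/h.

1424 kg/h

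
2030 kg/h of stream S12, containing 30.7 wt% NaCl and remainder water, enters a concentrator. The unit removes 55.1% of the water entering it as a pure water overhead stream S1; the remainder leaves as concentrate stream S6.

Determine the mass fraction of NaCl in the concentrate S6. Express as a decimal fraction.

NaCl is not removed: 2030×0.307 = 623.21 kg/h of NaCl enters S6.
water entering = 2030×0.693 = 1406.8 kg/h; overhead removed = 0.551×1406.8 = 775.14 kg/h.
Concentrate = 2030 − 775.14 = 1254.9 kg/h.
Mass fraction = 623.21/1254.9 = 0.497.

0.497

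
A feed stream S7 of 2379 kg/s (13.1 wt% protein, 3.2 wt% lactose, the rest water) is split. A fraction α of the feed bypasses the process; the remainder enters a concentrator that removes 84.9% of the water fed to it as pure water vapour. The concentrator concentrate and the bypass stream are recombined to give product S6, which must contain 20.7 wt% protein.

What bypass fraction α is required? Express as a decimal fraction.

All 2379×0.131 = 311.65 kg/s of protein reaches S6, so S6 = 311.65/0.207 = 1505.6 kg/s and vapour = 873.45 kg/s.
The evaporator receives (1−α)·2379 of feed at 0.837 water and removes 0.849 of that water:
0.849×0.837×(1−α)×2379 = 873.45
(1−α) = 873.45/1690.5 = 0.5167;  α = 0.4833.

0.483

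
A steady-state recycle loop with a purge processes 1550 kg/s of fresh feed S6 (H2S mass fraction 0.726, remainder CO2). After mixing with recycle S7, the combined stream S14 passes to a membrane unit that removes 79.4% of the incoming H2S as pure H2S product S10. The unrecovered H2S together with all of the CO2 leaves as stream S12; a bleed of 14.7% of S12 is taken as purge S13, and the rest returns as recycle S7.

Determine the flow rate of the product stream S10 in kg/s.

1084 kg/s

H2S in S14: m_A = 1550×0.726 + (1−0.147)·(1−0.794)·m_A, so m_A = 1125.3/0.8243 = 1365.2 kg/s.
Product S10 = 0.794×1365.2 = 1084 kg/s.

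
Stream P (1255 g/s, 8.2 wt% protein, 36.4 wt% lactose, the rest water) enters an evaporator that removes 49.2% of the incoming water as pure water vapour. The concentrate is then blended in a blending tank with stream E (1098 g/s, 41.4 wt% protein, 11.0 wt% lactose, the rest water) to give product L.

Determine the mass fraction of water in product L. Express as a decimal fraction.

Vapour removed = 0.492×0.554×1255 = 342.07 g/s; concentrate = 912.93 g/s.
water reaching the mixer = 353.2 (from concentrate) + 1098×0.476 = 875.85 g/s.
Product flow = 912.93 + 1098 = 2010.9 g/s; water fraction = 0.436.

0.436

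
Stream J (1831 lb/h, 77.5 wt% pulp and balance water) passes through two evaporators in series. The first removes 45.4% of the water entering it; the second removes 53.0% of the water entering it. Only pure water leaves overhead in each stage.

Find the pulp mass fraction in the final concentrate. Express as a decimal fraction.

water in feed = 1831×0.225 = 411.98 lb/h.
After stage 1: water left = (1−0.454)×411.98 = 224.94; stream total = 1644 lb/h.
After stage 2: water left = (1−0.530)×224.94 = 105.72; final concentrate = 1524.7 lb/h.
pulp fraction = 1419/1524.7 = 0.9307.

0.9307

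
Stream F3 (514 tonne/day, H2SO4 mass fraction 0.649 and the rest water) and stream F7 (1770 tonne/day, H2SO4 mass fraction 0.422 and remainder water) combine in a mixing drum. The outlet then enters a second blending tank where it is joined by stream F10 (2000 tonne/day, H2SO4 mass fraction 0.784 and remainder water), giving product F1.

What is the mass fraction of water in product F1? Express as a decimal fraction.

0.382

Overall, product flow = 4284 tonne/day.
water in = 514×0.351 + 1770×0.578 + 2000×0.216 = 1635.5 tonne/day.
water fraction in F1 = 0.382.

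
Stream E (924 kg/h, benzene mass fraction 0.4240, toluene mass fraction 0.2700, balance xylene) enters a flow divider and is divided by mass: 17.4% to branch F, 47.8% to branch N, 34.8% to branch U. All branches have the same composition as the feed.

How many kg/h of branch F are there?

160.8 kg/h

Branch F flow = 0.174×924 = 160.78 kg/h.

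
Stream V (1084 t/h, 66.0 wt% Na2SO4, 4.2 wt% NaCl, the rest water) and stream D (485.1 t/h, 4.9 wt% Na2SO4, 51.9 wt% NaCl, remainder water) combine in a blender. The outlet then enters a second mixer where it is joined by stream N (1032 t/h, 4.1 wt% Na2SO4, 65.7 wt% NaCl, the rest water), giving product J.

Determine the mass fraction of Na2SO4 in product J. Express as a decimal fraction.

0.300

Overall, product flow = 2601.1 t/h.
Na2SO4 in = 1084×0.660 + 485.1×0.049 + 1032×0.041 = 781.52 t/h.
Na2SO4 fraction in J = 0.300.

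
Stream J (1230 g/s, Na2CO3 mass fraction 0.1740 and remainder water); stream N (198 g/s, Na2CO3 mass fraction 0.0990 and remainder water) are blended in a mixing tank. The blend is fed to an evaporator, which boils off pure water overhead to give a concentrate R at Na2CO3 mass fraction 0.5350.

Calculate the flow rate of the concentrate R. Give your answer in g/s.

436.7 g/s

Na2CO3 entering = 1230×0.174 + 198×0.099 = 233.62 g/s.
All Na2CO3 reports to R, so R = 233.62/0.535 = 436.68 g/s.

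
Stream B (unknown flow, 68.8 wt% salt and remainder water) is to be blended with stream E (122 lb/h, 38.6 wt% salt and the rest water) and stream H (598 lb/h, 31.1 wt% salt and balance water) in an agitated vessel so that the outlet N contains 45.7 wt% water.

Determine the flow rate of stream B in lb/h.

Let B be the unknown flow. Total out = 720 + B.
water balance: 486.93 + 0.312·B = 0.457·(720 + B)
(0.312 − 0.457)·B = 0.457×720 − 486.93 = -157.89
B = -157.89 / -0.145 = 1088.9 lb/h

1089 lb/h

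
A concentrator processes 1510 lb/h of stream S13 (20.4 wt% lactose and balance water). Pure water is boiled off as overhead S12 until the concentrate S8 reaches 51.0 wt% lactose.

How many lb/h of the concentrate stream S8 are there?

604 lb/h

lactose is conserved: 1510×0.204 = 308.04 lb/h all reports to the concentrate.
Concentrate = 308.04/(target fraction) = 604 lb/h.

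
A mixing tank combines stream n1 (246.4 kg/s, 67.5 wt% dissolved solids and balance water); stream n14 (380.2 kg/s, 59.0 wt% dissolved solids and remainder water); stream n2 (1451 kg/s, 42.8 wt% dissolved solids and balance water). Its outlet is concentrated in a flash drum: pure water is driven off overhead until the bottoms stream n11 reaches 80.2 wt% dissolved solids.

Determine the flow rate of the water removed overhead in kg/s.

816.2 kg/s

dissolved solids entering = 246.4×0.675 + 380.2×0.590 + 1451×0.428 = 1011.7 kg/s.
All dissolved solids reports to n11, so n11 = 1011.7/0.802 = 1261.4 kg/s.
Total feed = 2077.6 kg/s; overhead = 2077.6 − 1261.4 = 816.17 kg/s.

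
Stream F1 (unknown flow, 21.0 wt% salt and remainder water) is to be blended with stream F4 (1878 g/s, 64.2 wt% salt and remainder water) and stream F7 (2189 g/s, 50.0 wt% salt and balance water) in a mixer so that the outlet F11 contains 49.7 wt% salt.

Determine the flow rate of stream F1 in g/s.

Let F1 be the unknown flow. Total out = 4067 + F1.
salt balance: 2300.2 + 0.210·F1 = 0.497·(4067 + F1)
(0.210 − 0.497)·F1 = 0.497×4067 − 2300.2 = -278.88
F1 = -278.88 / -0.287 = 971.7 g/s

971.7 g/s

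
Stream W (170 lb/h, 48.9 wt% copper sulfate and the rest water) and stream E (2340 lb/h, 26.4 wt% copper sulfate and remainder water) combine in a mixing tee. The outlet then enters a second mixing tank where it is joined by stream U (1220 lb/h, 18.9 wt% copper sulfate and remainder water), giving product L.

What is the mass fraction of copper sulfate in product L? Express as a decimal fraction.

0.250

Overall, product flow = 3730 lb/h.
copper sulfate in = 170×0.489 + 2340×0.264 + 1220×0.189 = 931.47 lb/h.
copper sulfate fraction in L = 0.250.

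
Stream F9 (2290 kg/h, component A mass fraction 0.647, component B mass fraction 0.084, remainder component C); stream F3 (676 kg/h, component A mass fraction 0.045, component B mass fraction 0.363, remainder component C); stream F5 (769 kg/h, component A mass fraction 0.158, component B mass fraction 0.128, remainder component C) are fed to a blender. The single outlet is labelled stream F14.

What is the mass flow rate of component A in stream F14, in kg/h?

1634 kg/h

component A out = component A in = 2290×0.647 + 676×0.045 + 769×0.158 = 1633.6 kg/h.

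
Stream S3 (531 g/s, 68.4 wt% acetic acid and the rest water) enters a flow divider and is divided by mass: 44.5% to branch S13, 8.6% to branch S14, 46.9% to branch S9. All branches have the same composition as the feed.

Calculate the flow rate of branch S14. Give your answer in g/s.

45.67 g/s

Branch S14 flow = 0.086×531 = 45.666 g/s.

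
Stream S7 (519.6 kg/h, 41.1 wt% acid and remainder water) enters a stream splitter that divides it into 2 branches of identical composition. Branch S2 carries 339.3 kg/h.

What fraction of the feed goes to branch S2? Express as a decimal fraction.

0.653

Fraction to S2 = 339.3/519.6 = 0.6530.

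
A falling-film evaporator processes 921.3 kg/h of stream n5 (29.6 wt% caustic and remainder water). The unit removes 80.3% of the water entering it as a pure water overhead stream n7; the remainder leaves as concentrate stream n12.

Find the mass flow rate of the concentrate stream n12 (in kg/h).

water entering = 921.3×0.704 = 648.6 kg/h; overhead removed = 0.803×648.6 = 520.82 kg/h.
Concentrate = 921.3 − 520.82 = 400.48 kg/h.

400.5 kg/h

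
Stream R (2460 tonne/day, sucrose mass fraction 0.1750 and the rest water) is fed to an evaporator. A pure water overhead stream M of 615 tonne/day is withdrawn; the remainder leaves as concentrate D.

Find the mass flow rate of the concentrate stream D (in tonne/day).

Concentrate = 2460 − 615 = 1845 tonne/day.

1845 tonne/day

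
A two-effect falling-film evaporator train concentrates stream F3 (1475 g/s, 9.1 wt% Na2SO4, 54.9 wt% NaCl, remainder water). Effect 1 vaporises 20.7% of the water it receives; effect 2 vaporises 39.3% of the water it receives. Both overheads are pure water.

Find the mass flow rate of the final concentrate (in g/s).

water in feed = 1475×0.360 = 531 g/s.
After stage 1: water left = (1−0.207)×531 = 421.08; stream total = 1365.1 g/s.
After stage 2: water left = (1−0.393)×421.08 = 255.6; final concentrate = 1199.6 g/s.

1200 g/s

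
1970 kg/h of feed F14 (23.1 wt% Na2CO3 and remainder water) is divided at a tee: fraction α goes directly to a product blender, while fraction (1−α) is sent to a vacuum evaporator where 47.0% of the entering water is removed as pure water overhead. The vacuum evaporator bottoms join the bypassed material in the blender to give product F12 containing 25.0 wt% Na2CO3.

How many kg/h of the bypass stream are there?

All 1970×0.231 = 455.07 kg/h of Na2CO3 reaches F12, so F12 = 455.07/0.250 = 1820.3 kg/h and vapour = 149.72 kg/h.
The evaporator receives (1−α)·1970 of feed at 0.769 water and removes 0.470 of that water:
0.470×0.769×(1−α)×1970 = 149.72
(1−α) = 149.72/712.02 = 0.2103;  α = 0.7897.
Bypass flow = 0.7897×1970 = 1555.8 kg/h.

1556 kg/h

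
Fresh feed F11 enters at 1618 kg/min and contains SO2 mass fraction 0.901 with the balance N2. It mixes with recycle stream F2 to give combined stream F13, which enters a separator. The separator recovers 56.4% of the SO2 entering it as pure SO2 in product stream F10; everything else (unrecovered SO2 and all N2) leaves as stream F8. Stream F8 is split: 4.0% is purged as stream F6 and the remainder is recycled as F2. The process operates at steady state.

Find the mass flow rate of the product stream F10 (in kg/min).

SO2 in F13: m_A = 1618×0.901 + (1−0.040)·(1−0.564)·m_A, so m_A = 1457.8/0.5814 = 2507.3 kg/min.
Product F10 = 0.564×2507.3 = 1414.1 kg/min.

1414 kg/min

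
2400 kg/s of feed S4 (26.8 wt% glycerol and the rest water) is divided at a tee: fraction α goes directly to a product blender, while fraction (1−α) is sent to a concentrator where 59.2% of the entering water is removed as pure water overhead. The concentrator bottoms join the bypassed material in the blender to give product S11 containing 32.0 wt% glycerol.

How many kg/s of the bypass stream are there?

All 2400×0.268 = 643.2 kg/s of glycerol reaches S11, so S11 = 643.2/0.320 = 2010 kg/s and vapour = 390 kg/s.
The evaporator receives (1−α)·2400 of feed at 0.732 water and removes 0.592 of that water:
0.592×0.732×(1−α)×2400 = 390
(1−α) = 390/1040 = 0.3750;  α = 0.6250.
Bypass flow = 0.6250×2400 = 1500 kg/s.

1500 kg/s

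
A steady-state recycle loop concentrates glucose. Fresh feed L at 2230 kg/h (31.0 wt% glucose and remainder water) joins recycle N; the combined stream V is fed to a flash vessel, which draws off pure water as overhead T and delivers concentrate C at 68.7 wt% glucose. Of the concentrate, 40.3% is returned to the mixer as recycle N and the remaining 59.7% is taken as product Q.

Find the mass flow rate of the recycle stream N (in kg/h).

Overall glucose balance (none leaves overhead): glucose in fresh feed = glucose in product, i.e. 2230×0.310 = (1−0.403)·C·0.687.
C = 691.3/(0.687×0.597) = 1685.5 kg/h.
Recycle N = 0.403×1685.5 = 679.27 kg/h.

679.3 kg/h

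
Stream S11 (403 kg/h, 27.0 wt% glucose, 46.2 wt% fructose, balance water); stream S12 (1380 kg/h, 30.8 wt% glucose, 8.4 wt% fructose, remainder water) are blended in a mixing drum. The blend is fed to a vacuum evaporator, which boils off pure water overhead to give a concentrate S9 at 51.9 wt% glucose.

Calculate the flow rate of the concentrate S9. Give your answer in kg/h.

glucose entering = 403×0.270 + 1380×0.308 = 533.85 kg/h.
All glucose reports to S9, so S9 = 533.85/0.519 = 1028.6 kg/h.

1029 kg/h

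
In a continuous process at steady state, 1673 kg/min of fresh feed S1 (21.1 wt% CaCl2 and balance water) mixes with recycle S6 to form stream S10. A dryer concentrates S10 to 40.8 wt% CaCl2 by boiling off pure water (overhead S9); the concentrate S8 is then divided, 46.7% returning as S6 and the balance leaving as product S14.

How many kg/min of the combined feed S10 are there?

Overall CaCl2 balance (none leaves overhead): CaCl2 in fresh feed = CaCl2 in product, i.e. 1673×0.211 = (1−0.467)·S8·0.408.
S8 = 353/(0.408×0.533) = 1623.3 kg/min.
Recycle S6 = 0.467×1623.3 = 758.07 kg/min.
Combined feed S10 = 1673 + 758.07 = 2431.1 kg/min.

2431 kg/min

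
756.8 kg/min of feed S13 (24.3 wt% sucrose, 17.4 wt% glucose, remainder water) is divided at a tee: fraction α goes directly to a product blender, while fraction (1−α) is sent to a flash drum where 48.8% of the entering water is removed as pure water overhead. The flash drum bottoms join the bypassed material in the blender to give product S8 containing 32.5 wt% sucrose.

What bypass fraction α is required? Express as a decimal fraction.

All 756.8×0.243 = 183.9 kg/min of sucrose reaches S8, so S8 = 183.9/0.325 = 565.85 kg/min and vapour = 190.95 kg/min.
The evaporator receives (1−α)·756.8 of feed at 0.583 water and removes 0.488 of that water:
0.488×0.583×(1−α)×756.8 = 190.95
(1−α) = 190.95/215.31 = 0.8868;  α = 0.1132.

0.113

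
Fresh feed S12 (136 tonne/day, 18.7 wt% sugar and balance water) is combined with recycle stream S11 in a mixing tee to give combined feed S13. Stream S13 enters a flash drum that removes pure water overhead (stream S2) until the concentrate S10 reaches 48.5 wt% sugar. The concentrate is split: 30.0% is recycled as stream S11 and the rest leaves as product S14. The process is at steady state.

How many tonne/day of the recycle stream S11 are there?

22.47 tonne/day

Overall sugar balance (none leaves overhead): sugar in fresh feed = sugar in product, i.e. 136×0.187 = (1−0.300)·S10·0.485.
S10 = 25.432/(0.485×0.700) = 74.91 tonne/day.
Recycle S11 = 0.300×74.91 = 22.473 tonne/day.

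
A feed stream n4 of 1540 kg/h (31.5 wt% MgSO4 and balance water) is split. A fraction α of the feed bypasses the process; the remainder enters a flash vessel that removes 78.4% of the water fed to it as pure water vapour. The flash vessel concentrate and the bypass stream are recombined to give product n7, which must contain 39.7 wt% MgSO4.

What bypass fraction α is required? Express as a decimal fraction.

0.615

All 1540×0.315 = 485.1 kg/h of MgSO4 reaches n7, so n7 = 485.1/0.397 = 1221.9 kg/h and vapour = 318.09 kg/h.
The evaporator receives (1−α)·1540 of feed at 0.685 water and removes 0.784 of that water:
0.784×0.685×(1−α)×1540 = 318.09
(1−α) = 318.09/827.04 = 0.3846;  α = 0.6154.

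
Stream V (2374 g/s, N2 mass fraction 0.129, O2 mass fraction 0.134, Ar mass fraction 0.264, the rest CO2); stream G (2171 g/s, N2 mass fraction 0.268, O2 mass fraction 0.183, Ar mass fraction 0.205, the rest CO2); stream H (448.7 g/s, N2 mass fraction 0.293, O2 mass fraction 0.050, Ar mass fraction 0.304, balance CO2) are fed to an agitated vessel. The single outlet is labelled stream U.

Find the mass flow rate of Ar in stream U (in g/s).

1208 g/s

Ar out = Ar in = 2374×0.264 + 2171×0.205 + 448.7×0.304 = 1208.2 g/s.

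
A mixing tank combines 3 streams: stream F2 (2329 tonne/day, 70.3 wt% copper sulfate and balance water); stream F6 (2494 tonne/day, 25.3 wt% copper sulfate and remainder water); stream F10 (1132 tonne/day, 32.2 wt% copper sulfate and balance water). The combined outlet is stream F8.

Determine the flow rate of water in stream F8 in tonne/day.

3322 tonne/day

water out = water in = 2329×0.297 + 2494×0.747 + 1132×0.678 = 3322.2 tonne/day.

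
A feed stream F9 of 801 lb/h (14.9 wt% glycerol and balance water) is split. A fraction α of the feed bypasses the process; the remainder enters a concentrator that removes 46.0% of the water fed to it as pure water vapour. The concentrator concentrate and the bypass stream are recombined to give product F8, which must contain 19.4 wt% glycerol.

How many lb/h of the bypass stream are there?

All 801×0.149 = 119.35 lb/h of glycerol reaches F8, so F8 = 119.35/0.194 = 615.2 lb/h and vapour = 185.8 lb/h.
The evaporator receives (1−α)·801 of feed at 0.851 water and removes 0.460 of that water:
0.460×0.851×(1−α)×801 = 185.8
(1−α) = 185.8/313.56 = 0.5925;  α = 0.4075.
Bypass flow = 0.4075×801 = 326.37 lb/h.

326.4 lb/h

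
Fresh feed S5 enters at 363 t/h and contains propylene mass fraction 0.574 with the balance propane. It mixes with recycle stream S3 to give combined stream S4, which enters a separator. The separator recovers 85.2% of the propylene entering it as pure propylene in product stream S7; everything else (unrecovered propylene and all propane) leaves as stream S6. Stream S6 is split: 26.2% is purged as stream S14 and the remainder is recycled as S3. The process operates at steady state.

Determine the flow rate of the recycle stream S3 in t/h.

461.1 t/h

propane enters only via S5 and leaves only via the purge: 363×0.426 = 0.262×(propane in S6), and the separator passes all propane, so propane in S4 = propane in S6 = 590.22 t/h.
propylene in S4: m_A = 363×0.574 + (1−0.262)·(1−0.852)·m_A, so m_A = 208.36/0.8908 = 233.91 t/h.
S6 = (1−0.852)×233.91 + 590.22 = 624.84 t/h.
Recycle S3 = (1−0.262)×624.84 = 461.13 t/h.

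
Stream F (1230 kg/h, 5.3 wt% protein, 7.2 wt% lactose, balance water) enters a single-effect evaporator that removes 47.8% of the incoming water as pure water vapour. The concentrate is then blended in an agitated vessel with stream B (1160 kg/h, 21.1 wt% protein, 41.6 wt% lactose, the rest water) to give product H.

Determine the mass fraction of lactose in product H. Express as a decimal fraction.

0.3045

Vapour removed = 0.478×0.875×1230 = 514.45 kg/h; concentrate = 715.55 kg/h.
lactose reaching the mixer = 88.56 (from concentrate) + 1160×0.416 = 571.12 kg/h.
Product flow = 715.55 + 1160 = 1875.6 kg/h; lactose fraction = 0.3045.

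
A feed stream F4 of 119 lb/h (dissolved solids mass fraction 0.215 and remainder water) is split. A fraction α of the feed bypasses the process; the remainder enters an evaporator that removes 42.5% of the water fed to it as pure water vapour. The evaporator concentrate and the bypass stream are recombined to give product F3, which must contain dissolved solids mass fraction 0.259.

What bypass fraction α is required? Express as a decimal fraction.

0.491

All 119×0.215 = 25.585 lb/h of dissolved solids reaches F3, so F3 = 25.585/0.259 = 98.784 lb/h and vapour = 20.216 lb/h.
The evaporator receives (1−α)·119 of feed at 0.785 water and removes 0.425 of that water:
0.425×0.785×(1−α)×119 = 20.216
(1−α) = 20.216/39.701 = 0.5092;  α = 0.4908.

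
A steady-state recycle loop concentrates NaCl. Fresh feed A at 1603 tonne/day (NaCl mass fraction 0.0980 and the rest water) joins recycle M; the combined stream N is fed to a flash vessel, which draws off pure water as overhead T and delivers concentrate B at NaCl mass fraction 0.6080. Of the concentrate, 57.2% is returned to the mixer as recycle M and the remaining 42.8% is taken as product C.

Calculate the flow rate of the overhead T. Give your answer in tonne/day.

1345 tonne/day

Overall NaCl balance (none leaves overhead): NaCl in fresh feed = NaCl in product, i.e. 1603×0.098 = (1−0.572)·B·0.608.
B = 157.09/(0.608×0.428) = 603.69 tonne/day.
Recycle M = 0.572×603.69 = 345.31 tonne/day.
Combined feed N = 1603 + 345.31 = 1948.3 tonne/day.
Overhead T = N − B = 1948.3 − 603.69 = 1344.6 tonne/day.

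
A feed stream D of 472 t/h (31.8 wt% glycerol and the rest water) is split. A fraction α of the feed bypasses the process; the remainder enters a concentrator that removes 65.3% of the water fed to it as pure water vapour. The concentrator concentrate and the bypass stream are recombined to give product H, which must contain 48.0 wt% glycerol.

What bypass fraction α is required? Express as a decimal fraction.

All 472×0.318 = 150.1 t/h of glycerol reaches H, so H = 150.1/0.480 = 312.7 t/h and vapour = 159.3 t/h.
The evaporator receives (1−α)·472 of feed at 0.682 water and removes 0.653 of that water:
0.653×0.682×(1−α)×472 = 159.3
(1−α) = 159.3/210.2 = 0.7578;  α = 0.2422.

0.242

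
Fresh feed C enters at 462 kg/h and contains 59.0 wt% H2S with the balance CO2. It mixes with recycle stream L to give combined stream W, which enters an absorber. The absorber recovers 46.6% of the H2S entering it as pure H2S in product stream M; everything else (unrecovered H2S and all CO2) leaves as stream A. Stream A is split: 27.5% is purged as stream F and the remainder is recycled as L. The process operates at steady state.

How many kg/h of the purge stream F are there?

CO2 enters only via C and leaves only via the purge: 462×0.410 = 0.275×(CO2 in A), and the absorber passes all CO2, so CO2 in W = CO2 in A = 688.8 kg/h.
H2S in W: m_A = 462×0.590 + (1−0.275)·(1−0.466)·m_A, so m_A = 272.58/0.6129 = 444.77 kg/h.
A = (1−0.466)×444.77 + 688.8 = 926.31 kg/h.
Purge F = 0.275×926.31 = 254.74 kg/h.

254.7 kg/h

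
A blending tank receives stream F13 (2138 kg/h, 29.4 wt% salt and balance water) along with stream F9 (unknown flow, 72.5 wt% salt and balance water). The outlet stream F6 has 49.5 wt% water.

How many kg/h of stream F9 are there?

Let F9 be the unknown flow. Total out = 2138 + F9.
water balance: 1509.4 + 0.275·F9 = 0.495·(2138 + F9)
(0.275 − 0.495)·F9 = 0.495×2138 − 1509.4 = -451.12
F9 = -451.12 / -0.220 = 2050.5 kg/h

2051 kg/h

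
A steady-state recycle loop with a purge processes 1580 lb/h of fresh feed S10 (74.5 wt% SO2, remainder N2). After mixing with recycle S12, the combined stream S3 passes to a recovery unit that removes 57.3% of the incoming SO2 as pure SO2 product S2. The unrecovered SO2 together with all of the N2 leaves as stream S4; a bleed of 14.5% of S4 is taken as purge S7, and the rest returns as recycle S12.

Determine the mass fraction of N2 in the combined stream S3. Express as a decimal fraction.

0.600

N2 enters only via S10 and leaves only via the purge: 1580×0.255 = 0.145×(N2 in S4), and the recovery unit passes all N2, so N2 in S3 = N2 in S4 = 2778.6 lb/h.
SO2 in S3: m_A = 1580×0.745 + (1−0.145)·(1−0.573)·m_A, so m_A = 1177.1/0.6349 = 1853.9 lb/h.
S3 = 1853.9 + 2778.6 = 4632.6 lb/h.
N2 fraction in S3 = 2778.6/4632.6 = 0.600.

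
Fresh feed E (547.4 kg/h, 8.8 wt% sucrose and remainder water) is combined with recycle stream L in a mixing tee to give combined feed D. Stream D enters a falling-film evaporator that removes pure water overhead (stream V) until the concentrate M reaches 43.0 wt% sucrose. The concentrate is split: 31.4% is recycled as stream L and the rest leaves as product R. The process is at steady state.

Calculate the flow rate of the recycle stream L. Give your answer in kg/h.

51.28 kg/h

Overall sucrose balance (none leaves overhead): sucrose in fresh feed = sucrose in product, i.e. 547.4×0.088 = (1−0.314)·M·0.430.
M = 48.171/(0.430×0.686) = 163.3 kg/h.
Recycle L = 0.314×163.3 = 51.277 kg/h.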